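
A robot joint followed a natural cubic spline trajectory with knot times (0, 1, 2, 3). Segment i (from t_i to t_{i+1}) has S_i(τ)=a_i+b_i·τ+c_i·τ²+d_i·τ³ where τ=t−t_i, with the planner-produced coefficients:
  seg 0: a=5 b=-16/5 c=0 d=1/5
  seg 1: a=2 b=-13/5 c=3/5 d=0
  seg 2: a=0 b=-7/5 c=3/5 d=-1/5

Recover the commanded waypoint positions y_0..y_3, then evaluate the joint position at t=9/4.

y_0 = S_0(0) = a_0 = 5
y_1 = S_1(0) = a_1 = 2
y_2 = S_2(0) = a_2 = 0
y_3 = S_2(1) = -1
t_q=9/4 is in segment 2 (τ=1/4); S_2(τ)=-101/320

y_0=5 y_1=2 y_2=0 y_3=-1
S(9/4) = -101/320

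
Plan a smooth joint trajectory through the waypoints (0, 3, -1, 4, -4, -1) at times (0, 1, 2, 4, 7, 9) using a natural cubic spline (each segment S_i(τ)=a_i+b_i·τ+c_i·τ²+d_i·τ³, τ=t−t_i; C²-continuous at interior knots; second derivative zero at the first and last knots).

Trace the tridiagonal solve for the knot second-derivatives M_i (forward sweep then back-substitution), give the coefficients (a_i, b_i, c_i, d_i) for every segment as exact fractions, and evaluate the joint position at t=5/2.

  seg 0: a=0 b=60365/11598 c=0 d=-25571/11598
  seg 1: a=3 b=-8174/5799 c=-25571/3866 d=46669/11598
  seg 2: a=-1 b=-29767/11598 c=10549/1933 d=-33913/23196
  seg 3: a=4 b=19931/11598 c=-12815/3866 d=1194/1933
  seg 4: a=-4 b=-17311/11598 c=8677/3866 d=-8677/23196
S(5/2) = -68147/61856

Δ: Δ0=3, Δ1=-4, Δ2=5/2, Δ3=-8/3, Δ4=3/2
row 1: diag=4, rhs=-42; c'=1/4, d'=-21/2
row 2: denom=6−1·1/4=23/4; d'=(39−1·-21/2)/(23/4)=198/23
row 3: denom=10−2·8/23=214/23; d'=(-31−2·198/23)/(214/23)=-1109/214
row 4: denom=10−3·69/214=1933/214; d'=(25−3·-1109/214)/(1933/214)=8677/1933
back: M4=8677/1933
back: M3=-1109/214−69/214·8677/1933=-12815/1933
back: M2=198/23−8/23·-12815/1933=21098/1933
back: M1=-21/2−1/4·21098/1933=-25571/1933
M: M0=0, M1=-25571/1933, M2=21098/1933, M3=-12815/1933, M4=8677/1933, M5=0
seg 0: a=0, c=M0/2=0, d=(M1−M0)/(6·1)=-25571/11598, b=Δ0−h0·(2M0+M1)/6=60365/11598
seg 1: a=3, c=M1/2=-25571/3866, d=(M2−M1)/(6·1)=46669/11598, b=Δ1−h1·(2M1+M2)/6=-8174/5799
seg 2: a=-1, c=M2/2=10549/1933, d=(M3−M2)/(6·2)=-33913/23196, b=Δ2−h2·(2M2+M3)/6=-29767/11598
seg 3: a=4, c=M3/2=-12815/3866, d=(M4−M3)/(6·3)=1194/1933, b=Δ3−h3·(2M3+M4)/6=19931/11598
seg 4: a=-4, c=M4/2=8677/3866, d=(M5−M4)/(6·2)=-8677/23196, b=Δ4−h4·(2M4+M5)/6=-17311/11598
t_q=5/2 → seg 2, τ=1/2; S=-1+-29767/11598·τ+10549/1933·τ²+-33913/23196·τ³=-68147/61856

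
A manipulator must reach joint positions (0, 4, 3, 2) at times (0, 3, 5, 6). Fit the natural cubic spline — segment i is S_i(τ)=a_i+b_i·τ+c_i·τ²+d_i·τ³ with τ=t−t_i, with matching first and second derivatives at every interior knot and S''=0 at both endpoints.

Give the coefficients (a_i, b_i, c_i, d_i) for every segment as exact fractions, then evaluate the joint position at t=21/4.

  seg 0: a=0 b=157/84 c=0 d=-5/84
  seg 1: a=4 b=11/42 c=-15/28 d=13/168
  seg 2: a=3 b=-20/21 c=-1/14 d=1/42
S(21/4) = 353/128

Δ: Δ0=4/3, Δ1=-1/2, Δ2=-1
row 1: diag=10, rhs=-11; c'=1/5, d'=-11/10
row 2: denom=6−2·1/5=28/5; d'=(-3−2·-11/10)/(28/5)=-1/7
back: M2=-1/7
back: M1=-11/10−1/5·-1/7=-15/14
M: M0=0, M1=-15/14, M2=-1/7, M3=0
seg 0: a=0, c=M0/2=0, d=(M1−M0)/(6·3)=-5/84, b=Δ0−h0·(2M0+M1)/6=157/84
seg 1: a=4, c=M1/2=-15/28, d=(M2−M1)/(6·2)=13/168, b=Δ1−h1·(2M1+M2)/6=11/42
seg 2: a=3, c=M2/2=-1/14, d=(M3−M2)/(6·1)=1/42, b=Δ2−h2·(2M2+M3)/6=-20/21
t_q=21/4 → seg 2, τ=1/4; S=3+-20/21·τ+-1/14·τ²+1/42·τ³=353/128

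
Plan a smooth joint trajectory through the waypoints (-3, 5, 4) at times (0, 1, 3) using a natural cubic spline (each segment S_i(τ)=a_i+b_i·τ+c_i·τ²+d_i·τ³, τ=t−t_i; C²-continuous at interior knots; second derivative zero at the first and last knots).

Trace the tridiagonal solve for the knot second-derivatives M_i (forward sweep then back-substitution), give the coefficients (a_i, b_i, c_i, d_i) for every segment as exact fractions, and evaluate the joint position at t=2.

  seg 0: a=-3 b=113/12 c=0 d=-17/12
  seg 1: a=5 b=31/6 c=-17/4 d=17/24
S(2) = 53/8

Δ: Δ0=8, Δ1=-1/2
row 1: diag=6, rhs=-51; c'=1/3, d'=-17/2
back: M1=-17/2
M: M0=0, M1=-17/2, M2=0
seg 0: a=-3, c=M0/2=0, d=(M1−M0)/(6·1)=-17/12, b=Δ0−h0·(2M0+M1)/6=113/12
seg 1: a=5, c=M1/2=-17/4, d=(M2−M1)/(6·2)=17/24, b=Δ1−h1·(2M1+M2)/6=31/6
t_q=2 → seg 1, τ=1; S=5+31/6·τ+-17/4·τ²+17/24·τ³=53/8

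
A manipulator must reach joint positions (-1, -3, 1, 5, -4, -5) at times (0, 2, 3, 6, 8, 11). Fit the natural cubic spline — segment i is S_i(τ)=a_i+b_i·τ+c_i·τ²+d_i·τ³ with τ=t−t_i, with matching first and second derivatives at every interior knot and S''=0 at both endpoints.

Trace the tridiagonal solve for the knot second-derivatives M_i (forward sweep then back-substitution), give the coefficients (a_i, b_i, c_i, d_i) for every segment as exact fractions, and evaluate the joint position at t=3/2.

  seg 0: a=-1 b=-2716/993 c=0 d=1723/3972
  seg 1: a=-3 b=2453/993 c=1723/662 d=-2131/1986
  seg 2: a=1 b=8851/1986 c=-204/331 d=-2531/17874
  seg 3: a=5 b=-3043/993 c=-3755/1986 d=1553/2648
  seg 4: a=-4 b=-7129/1986 c=6467/3972 d=-6467/35748
S(3/2) = -38541/10592

Δ: Δ0=-1, Δ1=4, Δ2=4/3, Δ3=-9/2, Δ4=-1/3
row 1: diag=6, rhs=30; c'=1/6, d'=5
row 2: denom=8−1·1/6=47/6; d'=(-16−1·5)/(47/6)=-126/47
row 3: denom=10−3·18/47=416/47; d'=(-35−3·-126/47)/(416/47)=-1267/416
row 4: denom=10−2·47/208=993/104; d'=(25−2·-1267/416)/(993/104)=6467/1986
back: M4=6467/1986
back: M3=-1267/416−47/208·6467/1986=-3755/993
back: M2=-126/47−18/47·-3755/993=-408/331
back: M1=5−1/6·-408/331=1723/331
M: M0=0, M1=1723/331, M2=-408/331, M3=-3755/993, M4=6467/1986, M5=0
seg 0: a=-1, c=M0/2=0, d=(M1−M0)/(6·2)=1723/3972, b=Δ0−h0·(2M0+M1)/6=-2716/993
seg 1: a=-3, c=M1/2=1723/662, d=(M2−M1)/(6·1)=-2131/1986, b=Δ1−h1·(2M1+M2)/6=2453/993
seg 2: a=1, c=M2/2=-204/331, d=(M3−M2)/(6·3)=-2531/17874, b=Δ2−h2·(2M2+M3)/6=8851/1986
seg 3: a=5, c=M3/2=-3755/1986, d=(M4−M3)/(6·2)=1553/2648, b=Δ3−h3·(2M3+M4)/6=-3043/993
seg 4: a=-4, c=M4/2=6467/3972, d=(M5−M4)/(6·3)=-6467/35748, b=Δ4−h4·(2M4+M5)/6=-7129/1986
t_q=3/2 → seg 0, τ=3/2; S=-1+-2716/993·τ+0·τ²+1723/3972·τ³=-38541/10592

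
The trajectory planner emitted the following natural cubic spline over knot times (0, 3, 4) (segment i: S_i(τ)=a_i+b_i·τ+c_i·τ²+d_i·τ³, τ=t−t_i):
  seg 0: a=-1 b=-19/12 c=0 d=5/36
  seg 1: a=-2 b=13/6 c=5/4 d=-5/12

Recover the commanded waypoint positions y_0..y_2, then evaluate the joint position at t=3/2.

y_0 = S_0(0) = a_0 = -1
y_1 = S_1(0) = a_1 = -2
y_2 = S_1(1) = 1
t_q=3/2 is in segment 0 (τ=3/2); S_0(τ)=-93/32

y_0=-1 y_1=-2 y_2=1
S(3/2) = -93/32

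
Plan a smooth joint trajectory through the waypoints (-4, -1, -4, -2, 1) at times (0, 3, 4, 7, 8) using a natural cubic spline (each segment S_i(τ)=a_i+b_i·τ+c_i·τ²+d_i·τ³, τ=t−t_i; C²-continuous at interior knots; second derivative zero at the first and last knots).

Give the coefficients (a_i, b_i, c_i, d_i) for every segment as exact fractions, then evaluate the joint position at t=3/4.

  seg 0: a=-4 b=1159/432 c=0 d=-727/3888
  seg 1: a=-1 b=-511/216 c=-727/432 d=151/144
  seg 2: a=-4 b=-1117/432 c=79/54 d=-491/3888
  seg 3: a=-2 b=601/216 c=47/144 d=-47/432
S(3/4) = -6349/3072

Δ: Δ0=1, Δ1=-3, Δ2=2/3, Δ3=3
row 1: diag=8, rhs=-24; c'=1/8, d'=-3
row 2: denom=8−1·1/8=63/8; d'=(22−1·-3)/(63/8)=200/63
row 3: denom=8−3·8/21=48/7; d'=(14−3·200/63)/(48/7)=47/72
back: M3=47/72
back: M2=200/63−8/21·47/72=79/27
back: M1=-3−1/8·79/27=-727/216
M: M0=0, M1=-727/216, M2=79/27, M3=47/72, M4=0
seg 0: a=-4, c=M0/2=0, d=(M1−M0)/(6·3)=-727/3888, b=Δ0−h0·(2M0+M1)/6=1159/432
seg 1: a=-1, c=M1/2=-727/432, d=(M2−M1)/(6·1)=151/144, b=Δ1−h1·(2M1+M2)/6=-511/216
seg 2: a=-4, c=M2/2=79/54, d=(M3−M2)/(6·3)=-491/3888, b=Δ2−h2·(2M2+M3)/6=-1117/432
seg 3: a=-2, c=M3/2=47/144, d=(M4−M3)/(6·1)=-47/432, b=Δ3−h3·(2M3+M4)/6=601/216
t_q=3/4 → seg 0, τ=3/4; S=-4+1159/432·τ+0·τ²+-727/3888·τ³=-6349/3072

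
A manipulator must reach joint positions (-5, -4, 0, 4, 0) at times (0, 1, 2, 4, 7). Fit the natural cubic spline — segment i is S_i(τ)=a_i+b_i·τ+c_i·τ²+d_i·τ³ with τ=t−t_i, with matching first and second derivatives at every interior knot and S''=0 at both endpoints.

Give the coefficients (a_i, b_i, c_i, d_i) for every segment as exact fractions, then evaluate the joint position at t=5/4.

  seg 0: a=-5 b=49/321 c=0 d=272/321
  seg 1: a=-4 b=865/321 c=272/107 d=-397/321
  seg 2: a=0 b=1306/321 c=-125/107 d=43/642
  seg 3: a=4 b=64/321 c=-82/107 d=82/963
S(5/4) = -21823/6848

Δ: Δ0=1, Δ1=4, Δ2=2, Δ3=-4/3
row 1: diag=4, rhs=18; c'=1/4, d'=9/2
row 2: denom=6−1·1/4=23/4; d'=(-12−1·9/2)/(23/4)=-66/23
row 3: denom=10−2·8/23=214/23; d'=(-20−2·-66/23)/(214/23)=-164/107
back: M3=-164/107
back: M2=-66/23−8/23·-164/107=-250/107
back: M1=9/2−1/4·-250/107=544/107
M: M0=0, M1=544/107, M2=-250/107, M3=-164/107, M4=0
seg 0: a=-5, c=M0/2=0, d=(M1−M0)/(6·1)=272/321, b=Δ0−h0·(2M0+M1)/6=49/321
seg 1: a=-4, c=M1/2=272/107, d=(M2−M1)/(6·1)=-397/321, b=Δ1−h1·(2M1+M2)/6=865/321
seg 2: a=0, c=M2/2=-125/107, d=(M3−M2)/(6·2)=43/642, b=Δ2−h2·(2M2+M3)/6=1306/321
seg 3: a=4, c=M3/2=-82/107, d=(M4−M3)/(6·3)=82/963, b=Δ3−h3·(2M3+M4)/6=64/321
t_q=5/4 → seg 1, τ=1/4; S=-4+865/321·τ+272/107·τ²+-397/321·τ³=-21823/6848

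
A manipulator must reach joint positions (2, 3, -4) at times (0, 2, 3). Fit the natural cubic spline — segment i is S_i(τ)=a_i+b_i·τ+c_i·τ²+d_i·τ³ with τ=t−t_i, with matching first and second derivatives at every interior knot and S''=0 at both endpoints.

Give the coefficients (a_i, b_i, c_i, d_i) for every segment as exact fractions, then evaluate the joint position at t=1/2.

  seg 0: a=2 b=3 c=0 d=-5/8
  seg 1: a=3 b=-9/2 c=-15/4 d=5/4
S(1/2) = 219/64

Δ: Δ0=1/2, Δ1=-7
row 1: diag=6, rhs=-45; c'=1/6, d'=-15/2
back: M1=-15/2
M: M0=0, M1=-15/2, M2=0
seg 0: a=2, c=M0/2=0, d=(M1−M0)/(6·2)=-5/8, b=Δ0−h0·(2M0+M1)/6=3
seg 1: a=3, c=M1/2=-15/4, d=(M2−M1)/(6·1)=5/4, b=Δ1−h1·(2M1+M2)/6=-9/2
t_q=1/2 → seg 0, τ=1/2; S=2+3·τ+0·τ²+-5/8·τ³=219/64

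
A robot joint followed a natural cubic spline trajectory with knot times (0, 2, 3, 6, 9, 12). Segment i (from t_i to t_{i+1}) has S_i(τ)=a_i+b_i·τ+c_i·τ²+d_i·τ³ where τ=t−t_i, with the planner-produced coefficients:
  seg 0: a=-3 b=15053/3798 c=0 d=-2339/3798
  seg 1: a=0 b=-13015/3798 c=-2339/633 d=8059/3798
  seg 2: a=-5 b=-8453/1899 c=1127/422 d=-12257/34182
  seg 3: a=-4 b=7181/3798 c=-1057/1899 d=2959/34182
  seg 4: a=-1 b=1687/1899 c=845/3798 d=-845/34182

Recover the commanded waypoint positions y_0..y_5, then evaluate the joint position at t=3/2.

y_0=-3 y_1=0 y_2=-5 y_3=-4 y_4=-1 y_5=3
S(3/2) = 8777/10128

y_0 = S_0(0) = a_0 = -3
y_1 = S_1(0) = a_1 = 0
y_2 = S_2(0) = a_2 = -5
y_3 = S_3(0) = a_3 = -4
y_4 = S_4(0) = a_4 = -1
y_5 = S_4(3) = 3
t_q=3/2 is in segment 0 (τ=3/2); S_0(τ)=8777/10128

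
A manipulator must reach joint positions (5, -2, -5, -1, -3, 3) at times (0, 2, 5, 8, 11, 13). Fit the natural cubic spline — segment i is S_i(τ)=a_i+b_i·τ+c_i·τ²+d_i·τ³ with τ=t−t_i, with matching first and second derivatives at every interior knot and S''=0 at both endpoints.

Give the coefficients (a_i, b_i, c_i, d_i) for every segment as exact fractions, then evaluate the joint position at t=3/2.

  seg 0: a=5 b=-29381/7614 c=0 d=683/7614
  seg 1: a=-2 b=-21185/7614 c=683/1269 d=1277/68526
  seg 2: a=-5 b=3617/3807 c=5375/7614 d=-281/1458
  seg 3: a=-1 b=-137/7614 c=-3916/3807 d=18557/68526
  seg 4: a=-3 b=4271/3807 c=3575/2538 d=-3575/15228
S(3/2) = -9857/20304

Δ: Δ0=-7/2, Δ1=-1, Δ2=4/3, Δ3=-2/3, Δ4=3
row 1: diag=10, rhs=15; c'=3/10, d'=3/2
row 2: denom=12−3·3/10=111/10; d'=(14−3·3/2)/(111/10)=95/111
row 3: denom=12−3·10/37=414/37; d'=(-12−3·95/111)/(414/37)=-539/414
row 4: denom=10−3·37/138=423/46; d'=(22−3·-539/414)/(423/46)=3575/1269
back: M4=3575/1269
back: M3=-539/414−37/138·3575/1269=-7832/3807
back: M2=95/111−10/37·-7832/3807=5375/3807
back: M1=3/2−3/10·5375/3807=1366/1269
M: M0=0, M1=1366/1269, M2=5375/3807, M3=-7832/3807, M4=3575/1269, M5=0
seg 0: a=5, c=M0/2=0, d=(M1−M0)/(6·2)=683/7614, b=Δ0−h0·(2M0+M1)/6=-29381/7614
seg 1: a=-2, c=M1/2=683/1269, d=(M2−M1)/(6·3)=1277/68526, b=Δ1−h1·(2M1+M2)/6=-21185/7614
seg 2: a=-5, c=M2/2=5375/7614, d=(M3−M2)/(6·3)=-281/1458, b=Δ2−h2·(2M2+M3)/6=3617/3807
seg 3: a=-1, c=M3/2=-3916/3807, d=(M4−M3)/(6·3)=18557/68526, b=Δ3−h3·(2M3+M4)/6=-137/7614
seg 4: a=-3, c=M4/2=3575/2538, d=(M5−M4)/(6·2)=-3575/15228, b=Δ4−h4·(2M4+M5)/6=4271/3807
t_q=3/2 → seg 0, τ=3/2; S=5+-29381/7614·τ+0·τ²+683/7614·τ³=-9857/20304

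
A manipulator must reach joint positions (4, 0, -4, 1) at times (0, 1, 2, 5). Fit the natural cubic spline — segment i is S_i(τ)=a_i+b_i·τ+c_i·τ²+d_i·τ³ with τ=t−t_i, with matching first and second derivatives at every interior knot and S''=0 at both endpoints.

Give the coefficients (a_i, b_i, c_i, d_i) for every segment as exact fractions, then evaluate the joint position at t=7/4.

Δ: Δ0=-4, Δ1=-4, Δ2=5/3
row 1: diag=4, rhs=0; c'=1/4, d'=0
row 2: denom=8−1·1/4=31/4; d'=(34−1·0)/(31/4)=136/31
back: M2=136/31
back: M1=0−1/4·136/31=-34/31
M: M0=0, M1=-34/31, M2=136/31, M3=0
seg 0: a=4, c=M0/2=0, d=(M1−M0)/(6·1)=-17/93, b=Δ0−h0·(2M0+M1)/6=-355/93
seg 1: a=0, c=M1/2=-17/31, d=(M2−M1)/(6·1)=85/93, b=Δ1−h1·(2M1+M2)/6=-406/93
seg 2: a=-4, c=M2/2=68/31, d=(M3−M2)/(6·3)=-68/279, b=Δ2−h2·(2M2+M3)/6=-253/93
t_q=7/4 → seg 1, τ=3/4; S=0+-406/93·τ+-17/31·τ²+85/93·τ³=-6343/1984

  seg 0: a=4 b=-355/93 c=0 d=-17/93
  seg 1: a=0 b=-406/93 c=-17/31 d=85/93
  seg 2: a=-4 b=-253/93 c=68/31 d=-68/279
S(7/4) = -6343/1984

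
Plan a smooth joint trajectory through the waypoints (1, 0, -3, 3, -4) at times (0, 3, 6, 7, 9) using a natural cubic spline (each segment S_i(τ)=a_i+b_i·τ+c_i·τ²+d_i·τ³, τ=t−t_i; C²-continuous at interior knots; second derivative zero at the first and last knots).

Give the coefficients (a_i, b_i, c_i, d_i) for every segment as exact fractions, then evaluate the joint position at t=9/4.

  seg 0: a=1 b=155/204 c=0 d=-223/1836
  seg 1: a=0 b=-257/102 c=-223/204 d=979/1836
  seg 2: a=-3 b=1085/204 c=63/17 d=-617/204
  seg 3: a=3 b=373/102 c=-365/68 d=365/408
S(9/4) = 5771/4352

Δ: Δ0=-1/3, Δ1=-1, Δ2=6, Δ3=-7/2
row 1: diag=12, rhs=-4; c'=1/4, d'=-1/3
row 2: denom=8−3·1/4=29/4; d'=(42−3·-1/3)/(29/4)=172/29
row 3: denom=6−1·4/29=170/29; d'=(-57−1·172/29)/(170/29)=-365/34
back: M3=-365/34
back: M2=172/29−4/29·-365/34=126/17
back: M1=-1/3−1/4·126/17=-223/102
M: M0=0, M1=-223/102, M2=126/17, M3=-365/34, M4=0
seg 0: a=1, c=M0/2=0, d=(M1−M0)/(6·3)=-223/1836, b=Δ0−h0·(2M0+M1)/6=155/204
seg 1: a=0, c=M1/2=-223/204, d=(M2−M1)/(6·3)=979/1836, b=Δ1−h1·(2M1+M2)/6=-257/102
seg 2: a=-3, c=M2/2=63/17, d=(M3−M2)/(6·1)=-617/204, b=Δ2−h2·(2M2+M3)/6=1085/204
seg 3: a=3, c=M3/2=-365/68, d=(M4−M3)/(6·2)=365/408, b=Δ3−h3·(2M3+M4)/6=373/102
t_q=9/4 → seg 0, τ=9/4; S=1+155/204·τ+0·τ²+-223/1836·τ³=5771/4352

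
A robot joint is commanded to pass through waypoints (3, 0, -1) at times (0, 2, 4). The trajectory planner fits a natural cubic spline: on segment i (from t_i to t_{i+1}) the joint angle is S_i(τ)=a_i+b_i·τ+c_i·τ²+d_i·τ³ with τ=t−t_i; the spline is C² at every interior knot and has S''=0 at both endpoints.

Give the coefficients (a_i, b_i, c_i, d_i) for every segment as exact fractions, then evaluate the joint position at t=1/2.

  seg 0: a=3 b=-7/4 c=0 d=1/16
  seg 1: a=0 b=-1 c=3/8 d=-1/16
S(1/2) = 273/128

Δ: Δ0=-3/2, Δ1=-1/2
row 1: diag=8, rhs=6; c'=1/4, d'=3/4
back: M1=3/4
M: M0=0, M1=3/4, M2=0
seg 0: a=3, c=M0/2=0, d=(M1−M0)/(6·2)=1/16, b=Δ0−h0·(2M0+M1)/6=-7/4
seg 1: a=0, c=M1/2=3/8, d=(M2−M1)/(6·2)=-1/16, b=Δ1−h1·(2M1+M2)/6=-1
t_q=1/2 → seg 0, τ=1/2; S=3+-7/4·τ+0·τ²+1/16·τ³=273/128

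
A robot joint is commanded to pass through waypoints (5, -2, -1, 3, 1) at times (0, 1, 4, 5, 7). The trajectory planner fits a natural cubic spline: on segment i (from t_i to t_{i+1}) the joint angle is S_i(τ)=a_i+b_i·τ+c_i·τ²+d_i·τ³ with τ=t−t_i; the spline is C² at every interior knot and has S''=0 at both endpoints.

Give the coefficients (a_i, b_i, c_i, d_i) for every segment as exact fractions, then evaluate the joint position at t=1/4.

  seg 0: a=5 b=-1079/138 c=0 d=113/138
  seg 1: a=-2 b=-370/69 c=113/46 d=-77/414
  seg 2: a=-1 b=601/138 c=18/23 d=-157/138
  seg 3: a=3 b=173/69 c=-121/46 d=121/276
S(1/4) = 9003/2944

Δ: Δ0=-7, Δ1=1/3, Δ2=4, Δ3=-1
row 1: diag=8, rhs=44; c'=3/8, d'=11/2
row 2: denom=8−3·3/8=55/8; d'=(22−3·11/2)/(55/8)=4/5
row 3: denom=6−1·8/55=322/55; d'=(-30−1·4/5)/(322/55)=-121/23
back: M3=-121/23
back: M2=4/5−8/55·-121/23=36/23
back: M1=11/2−3/8·36/23=113/23
M: M0=0, M1=113/23, M2=36/23, M3=-121/23, M4=0
seg 0: a=5, c=M0/2=0, d=(M1−M0)/(6·1)=113/138, b=Δ0−h0·(2M0+M1)/6=-1079/138
seg 1: a=-2, c=M1/2=113/46, d=(M2−M1)/(6·3)=-77/414, b=Δ1−h1·(2M1+M2)/6=-370/69
seg 2: a=-1, c=M2/2=18/23, d=(M3−M2)/(6·1)=-157/138, b=Δ2−h2·(2M2+M3)/6=601/138
seg 3: a=3, c=M3/2=-121/46, d=(M4−M3)/(6·2)=121/276, b=Δ3−h3·(2M3+M4)/6=173/69
t_q=1/4 → seg 0, τ=1/4; S=5+-1079/138·τ+0·τ²+113/138·τ³=9003/2944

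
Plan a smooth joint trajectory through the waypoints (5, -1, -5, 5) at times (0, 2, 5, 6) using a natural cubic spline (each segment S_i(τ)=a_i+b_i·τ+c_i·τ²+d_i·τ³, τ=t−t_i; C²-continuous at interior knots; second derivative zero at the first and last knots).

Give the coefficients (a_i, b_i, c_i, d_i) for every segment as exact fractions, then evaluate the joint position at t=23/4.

Δ: Δ0=-3, Δ1=-4/3, Δ2=10
row 1: diag=10, rhs=10; c'=3/10, d'=1
row 2: denom=8−3·3/10=71/10; d'=(68−3·1)/(71/10)=650/71
back: M2=650/71
back: M1=1−3/10·650/71=-124/71
M: M0=0, M1=-124/71, M2=650/71, M3=0
seg 0: a=5, c=M0/2=0, d=(M1−M0)/(6·2)=-31/213, b=Δ0−h0·(2M0+M1)/6=-515/213
seg 1: a=-1, c=M1/2=-62/71, d=(M2−M1)/(6·3)=43/71, b=Δ1−h1·(2M1+M2)/6=-887/213
seg 2: a=-5, c=M2/2=325/71, d=(M3−M2)/(6·1)=-325/213, b=Δ2−h2·(2M2+M3)/6=1480/213
t_q=23/4 → seg 2, τ=3/4; S=-5+1480/213·τ+325/71·τ²+-325/213·τ³=9735/4544

  seg 0: a=5 b=-515/213 c=0 d=-31/213
  seg 1: a=-1 b=-887/213 c=-62/71 d=43/71
  seg 2: a=-5 b=1480/213 c=325/71 d=-325/213
S(23/4) = 9735/4544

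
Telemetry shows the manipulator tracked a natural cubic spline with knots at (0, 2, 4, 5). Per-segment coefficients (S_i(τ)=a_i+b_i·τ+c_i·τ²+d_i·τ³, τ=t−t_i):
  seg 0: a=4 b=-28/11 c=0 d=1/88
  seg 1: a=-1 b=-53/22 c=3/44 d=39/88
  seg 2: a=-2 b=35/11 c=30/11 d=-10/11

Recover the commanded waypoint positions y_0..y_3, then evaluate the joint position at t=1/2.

y_0 = S_0(0) = a_0 = 4
y_1 = S_1(0) = a_1 = -1
y_2 = S_2(0) = a_2 = -2
y_3 = S_2(1) = 3
t_q=1/2 is in segment 0 (τ=1/2); S_0(τ)=1921/704

y_0=4 y_1=-1 y_2=-2 y_3=3
S(1/2) = 1921/704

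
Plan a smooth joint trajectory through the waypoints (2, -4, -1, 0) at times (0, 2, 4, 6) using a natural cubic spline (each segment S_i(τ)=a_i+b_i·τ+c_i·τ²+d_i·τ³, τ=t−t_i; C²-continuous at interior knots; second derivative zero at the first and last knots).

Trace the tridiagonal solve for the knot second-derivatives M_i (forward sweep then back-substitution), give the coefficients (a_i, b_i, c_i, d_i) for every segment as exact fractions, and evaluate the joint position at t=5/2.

Δ: Δ0=-3, Δ1=3/2, Δ2=1/2
row 1: diag=8, rhs=27; c'=1/4, d'=27/8
row 2: denom=8−2·1/4=15/2; d'=(-6−2·27/8)/(15/2)=-17/10
back: M2=-17/10
back: M1=27/8−1/4·-17/10=19/5
M: M0=0, M1=19/5, M2=-17/10, M3=0
seg 0: a=2, c=M0/2=0, d=(M1−M0)/(6·2)=19/60, b=Δ0−h0·(2M0+M1)/6=-64/15
seg 1: a=-4, c=M1/2=19/10, d=(M2−M1)/(6·2)=-11/24, b=Δ1−h1·(2M1+M2)/6=-7/15
seg 2: a=-1, c=M2/2=-17/20, d=(M3−M2)/(6·2)=17/120, b=Δ2−h2·(2M2+M3)/6=49/30
t_q=5/2 → seg 1, τ=1/2; S=-4+-7/15·τ+19/10·τ²+-11/24·τ³=-1221/320

  seg 0: a=2 b=-64/15 c=0 d=19/60
  seg 1: a=-4 b=-7/15 c=19/10 d=-11/24
  seg 2: a=-1 b=49/30 c=-17/20 d=17/120
S(5/2) = -1221/320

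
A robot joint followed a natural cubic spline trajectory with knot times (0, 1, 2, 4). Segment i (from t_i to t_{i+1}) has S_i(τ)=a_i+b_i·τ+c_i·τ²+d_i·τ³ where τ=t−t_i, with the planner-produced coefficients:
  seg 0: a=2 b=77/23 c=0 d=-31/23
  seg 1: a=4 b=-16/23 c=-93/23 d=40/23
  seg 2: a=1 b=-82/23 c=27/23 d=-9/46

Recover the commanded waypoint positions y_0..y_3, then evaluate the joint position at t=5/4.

y_0=2 y_1=4 y_2=1 y_3=-3
S(5/4) = 1325/368

y_0 = S_0(0) = a_0 = 2
y_1 = S_1(0) = a_1 = 4
y_2 = S_2(0) = a_2 = 1
y_3 = S_2(2) = -3
t_q=5/4 is in segment 1 (τ=1/4); S_1(τ)=1325/368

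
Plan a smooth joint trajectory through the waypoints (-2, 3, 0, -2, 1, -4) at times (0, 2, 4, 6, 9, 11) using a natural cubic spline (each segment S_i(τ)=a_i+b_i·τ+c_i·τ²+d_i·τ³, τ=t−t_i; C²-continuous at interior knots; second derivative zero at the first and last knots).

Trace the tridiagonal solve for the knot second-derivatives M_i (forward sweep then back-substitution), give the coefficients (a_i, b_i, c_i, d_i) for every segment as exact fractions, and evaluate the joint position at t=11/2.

Δ: Δ0=5/2, Δ1=-3/2, Δ2=-1, Δ3=1, Δ4=-5/2
row 1: diag=8, rhs=-24; c'=1/4, d'=-3
row 2: denom=8−2·1/4=15/2; d'=(3−2·-3)/(15/2)=6/5
row 3: denom=10−2·4/15=142/15; d'=(12−2·6/5)/(142/15)=72/71
row 4: denom=10−3·45/142=1285/142; d'=(-21−3·72/71)/(1285/142)=-3414/1285
back: M4=-3414/1285
back: M3=72/71−45/142·-3414/1285=477/257
back: M2=6/5−4/15·477/257=906/1285
back: M1=-3−1/4·906/1285=-8163/2570
M: M0=0, M1=-8163/2570, M2=906/1285, M3=477/257, M4=-3414/1285, M5=0
seg 0: a=-2, c=M0/2=0, d=(M1−M0)/(6·2)=-2721/10280, b=Δ0−h0·(2M0+M1)/6=4573/1285
seg 1: a=3, c=M1/2=-8163/5140, d=(M2−M1)/(6·2)=665/2056, b=Δ1−h1·(2M1+M2)/6=983/2570
seg 2: a=0, c=M2/2=453/1285, d=(M3−M2)/(6·2)=493/5140, b=Δ2−h2·(2M2+M3)/6=-2684/1285
seg 3: a=-2, c=M3/2=477/514, d=(M4−M3)/(6·3)=-1933/7710, b=Δ3−h3·(2M3+M4)/6=607/1285
seg 4: a=1, c=M4/2=-1707/1285, d=(M5−M4)/(6·2)=569/2570, b=Δ4−h4·(2M4+M5)/6=-1873/2570
t_q=11/2 → seg 2, τ=3/2; S=0+-2684/1285·τ+453/1285·τ²+493/5140·τ³=-16581/8224

  seg 0: a=-2 b=4573/1285 c=0 d=-2721/10280
  seg 1: a=3 b=983/2570 c=-8163/5140 d=665/2056
  seg 2: a=0 b=-2684/1285 c=453/1285 d=493/5140
  seg 3: a=-2 b=607/1285 c=477/514 d=-1933/7710
  seg 4: a=1 b=-1873/2570 c=-1707/1285 d=569/2570
S(11/2) = -16581/8224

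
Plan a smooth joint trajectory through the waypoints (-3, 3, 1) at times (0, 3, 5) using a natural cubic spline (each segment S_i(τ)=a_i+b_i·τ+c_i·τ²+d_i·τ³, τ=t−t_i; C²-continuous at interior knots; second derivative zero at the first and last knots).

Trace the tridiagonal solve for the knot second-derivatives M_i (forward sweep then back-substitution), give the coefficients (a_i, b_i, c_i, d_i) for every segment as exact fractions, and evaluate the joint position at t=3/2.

  seg 0: a=-3 b=29/10 c=0 d=-1/10
  seg 1: a=3 b=1/5 c=-9/10 d=3/20
S(3/2) = 81/80

Δ: Δ0=2, Δ1=-1
row 1: diag=10, rhs=-18; c'=1/5, d'=-9/5
back: M1=-9/5
M: M0=0, M1=-9/5, M2=0
seg 0: a=-3, c=M0/2=0, d=(M1−M0)/(6·3)=-1/10, b=Δ0−h0·(2M0+M1)/6=29/10
seg 1: a=3, c=M1/2=-9/10, d=(M2−M1)/(6·2)=3/20, b=Δ1−h1·(2M1+M2)/6=1/5
t_q=3/2 → seg 0, τ=3/2; S=-3+29/10·τ+0·τ²+-1/10·τ³=81/80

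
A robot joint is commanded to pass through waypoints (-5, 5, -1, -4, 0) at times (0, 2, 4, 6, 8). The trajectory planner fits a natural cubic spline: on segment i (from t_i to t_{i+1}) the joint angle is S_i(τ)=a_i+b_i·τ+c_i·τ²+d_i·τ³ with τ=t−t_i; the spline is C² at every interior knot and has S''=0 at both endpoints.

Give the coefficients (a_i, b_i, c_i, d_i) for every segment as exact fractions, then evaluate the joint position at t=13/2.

  seg 0: a=-5 b=115/16 c=0 d=-35/64
  seg 1: a=5 b=5/8 c=-105/32 d=47/64
  seg 2: a=-1 b=-59/16 c=9/8 d=-1/64
  seg 3: a=-4 b=5/8 c=33/32 d=-11/64
S(13/2) = -1767/512

Δ: Δ0=5, Δ1=-3, Δ2=-3/2, Δ3=2
row 1: diag=8, rhs=-48; c'=1/4, d'=-6
row 2: denom=8−2·1/4=15/2; d'=(9−2·-6)/(15/2)=14/5
row 3: denom=8−2·4/15=112/15; d'=(21−2·14/5)/(112/15)=33/16
back: M3=33/16
back: M2=14/5−4/15·33/16=9/4
back: M1=-6−1/4·9/4=-105/16
M: M0=0, M1=-105/16, M2=9/4, M3=33/16, M4=0
seg 0: a=-5, c=M0/2=0, d=(M1−M0)/(6·2)=-35/64, b=Δ0−h0·(2M0+M1)/6=115/16
seg 1: a=5, c=M1/2=-105/32, d=(M2−M1)/(6·2)=47/64, b=Δ1−h1·(2M1+M2)/6=5/8
seg 2: a=-1, c=M2/2=9/8, d=(M3−M2)/(6·2)=-1/64, b=Δ2−h2·(2M2+M3)/6=-59/16
seg 3: a=-4, c=M3/2=33/32, d=(M4−M3)/(6·2)=-11/64, b=Δ3−h3·(2M3+M4)/6=5/8
t_q=13/2 → seg 3, τ=1/2; S=-4+5/8·τ+33/32·τ²+-11/64·τ³=-1767/512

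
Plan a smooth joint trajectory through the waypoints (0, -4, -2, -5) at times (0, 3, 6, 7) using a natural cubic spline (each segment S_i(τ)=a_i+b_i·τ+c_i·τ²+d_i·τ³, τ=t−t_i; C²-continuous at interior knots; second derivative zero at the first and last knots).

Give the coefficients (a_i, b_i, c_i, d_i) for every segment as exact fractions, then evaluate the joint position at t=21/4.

Δ: Δ0=-4/3, Δ1=2/3, Δ2=-3
row 1: diag=12, rhs=12; c'=1/4, d'=1
row 2: denom=8−3·1/4=29/4; d'=(-22−3·1)/(29/4)=-100/29
back: M2=-100/29
back: M1=1−1/4·-100/29=54/29
M: M0=0, M1=54/29, M2=-100/29, M3=0
seg 0: a=0, c=M0/2=0, d=(M1−M0)/(6·3)=3/29, b=Δ0−h0·(2M0+M1)/6=-197/87
seg 1: a=-4, c=M1/2=27/29, d=(M2−M1)/(6·3)=-77/261, b=Δ1−h1·(2M1+M2)/6=46/87
seg 2: a=-2, c=M2/2=-50/29, d=(M3−M2)/(6·1)=50/87, b=Δ2−h2·(2M2+M3)/6=-161/87
t_q=21/4 → seg 1, τ=9/4; S=-4+46/87·τ+27/29·τ²+-77/261·τ³=-2705/1856

  seg 0: a=0 b=-197/87 c=0 d=3/29
  seg 1: a=-4 b=46/87 c=27/29 d=-77/261
  seg 2: a=-2 b=-161/87 c=-50/29 d=50/87
S(21/4) = -2705/1856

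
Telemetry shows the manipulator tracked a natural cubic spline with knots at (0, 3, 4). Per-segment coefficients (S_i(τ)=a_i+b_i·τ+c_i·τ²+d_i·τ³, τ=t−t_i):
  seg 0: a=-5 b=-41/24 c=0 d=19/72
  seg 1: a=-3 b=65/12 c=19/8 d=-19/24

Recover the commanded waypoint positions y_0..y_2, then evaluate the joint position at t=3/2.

y_0=-5 y_1=-3 y_2=4
S(3/2) = -427/64

y_0 = S_0(0) = a_0 = -5
y_1 = S_1(0) = a_1 = -3
y_2 = S_1(1) = 4
t_q=3/2 is in segment 0 (τ=3/2); S_0(τ)=-427/64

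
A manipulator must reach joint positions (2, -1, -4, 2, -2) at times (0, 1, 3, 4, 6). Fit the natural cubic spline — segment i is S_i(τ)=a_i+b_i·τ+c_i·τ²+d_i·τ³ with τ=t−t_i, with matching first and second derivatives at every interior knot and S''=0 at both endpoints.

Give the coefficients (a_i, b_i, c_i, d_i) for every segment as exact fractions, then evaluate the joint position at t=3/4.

Δ: Δ0=-3, Δ1=-3/2, Δ2=6, Δ3=-2
row 1: diag=6, rhs=9; c'=1/3, d'=3/2
row 2: denom=6−2·1/3=16/3; d'=(45−2·3/2)/(16/3)=63/8
row 3: denom=6−1·3/16=93/16; d'=(-48−1·63/8)/(93/16)=-298/31
back: M3=-298/31
back: M2=63/8−3/16·-298/31=300/31
back: M1=3/2−1/3·300/31=-107/62
M: M0=0, M1=-107/62, M2=300/31, M3=-298/31, M4=0
seg 0: a=2, c=M0/2=0, d=(M1−M0)/(6·1)=-107/372, b=Δ0−h0·(2M0+M1)/6=-1009/372
seg 1: a=-1, c=M1/2=-107/124, d=(M2−M1)/(6·2)=707/744, b=Δ1−h1·(2M1+M2)/6=-665/186
seg 2: a=-4, c=M2/2=150/31, d=(M3−M2)/(6·1)=-299/93, b=Δ2−h2·(2M2+M3)/6=407/93
seg 3: a=2, c=M3/2=-149/31, d=(M4−M3)/(6·2)=149/186, b=Δ3−h3·(2M3+M4)/6=410/93
t_q=3/4 → seg 0, τ=3/4; S=2+-1009/372·τ+0·τ²+-107/372·τ³=-1235/7936

  seg 0: a=2 b=-1009/372 c=0 d=-107/372
  seg 1: a=-1 b=-665/186 c=-107/124 d=707/744
  seg 2: a=-4 b=407/93 c=150/31 d=-299/93
  seg 3: a=2 b=410/93 c=-149/31 d=149/186
S(3/4) = -1235/7936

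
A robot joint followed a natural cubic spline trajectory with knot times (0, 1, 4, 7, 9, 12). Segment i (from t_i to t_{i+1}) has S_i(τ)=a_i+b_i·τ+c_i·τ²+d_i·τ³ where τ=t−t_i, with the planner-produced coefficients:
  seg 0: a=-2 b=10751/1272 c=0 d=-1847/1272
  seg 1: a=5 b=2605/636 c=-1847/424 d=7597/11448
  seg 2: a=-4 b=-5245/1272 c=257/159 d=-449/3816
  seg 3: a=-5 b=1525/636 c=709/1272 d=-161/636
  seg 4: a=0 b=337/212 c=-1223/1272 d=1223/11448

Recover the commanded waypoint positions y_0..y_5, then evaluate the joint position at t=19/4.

y_0=-2 y_1=5 y_2=-4 y_3=-5 y_4=0 y_5=-1
S(19/4) = -169139/27136

y_0 = S_0(0) = a_0 = -2
y_1 = S_1(0) = a_1 = 5
y_2 = S_2(0) = a_2 = -4
y_3 = S_3(0) = a_3 = -5
y_4 = S_4(0) = a_4 = 0
y_5 = S_4(3) = -1
t_q=19/4 is in segment 2 (τ=3/4); S_2(τ)=-169139/27136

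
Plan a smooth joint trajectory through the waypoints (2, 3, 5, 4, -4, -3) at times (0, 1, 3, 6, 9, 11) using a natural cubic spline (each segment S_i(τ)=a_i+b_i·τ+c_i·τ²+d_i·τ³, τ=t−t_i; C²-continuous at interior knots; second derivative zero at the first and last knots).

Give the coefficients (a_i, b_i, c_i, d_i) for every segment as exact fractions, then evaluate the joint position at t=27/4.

Δ: Δ0=1, Δ1=1, Δ2=-1/3, Δ3=-8/3, Δ4=1/2
row 1: diag=6, rhs=0; c'=1/3, d'=0
row 2: denom=10−2·1/3=28/3; d'=(-8−2·0)/(28/3)=-6/7
row 3: denom=12−3·9/28=309/28; d'=(-14−3·-6/7)/(309/28)=-320/309
row 4: denom=10−3·28/103=946/103; d'=(19−3·-320/309)/(946/103)=207/86
back: M4=207/86
back: M3=-320/309−28/103·207/86=-218/129
back: M2=-6/7−9/28·-218/129=-27/86
back: M1=0−1/3·-27/86=9/86
M: M0=0, M1=9/86, M2=-27/86, M3=-218/129, M4=207/86, M5=0
seg 0: a=2, c=M0/2=0, d=(M1−M0)/(6·1)=3/172, b=Δ0−h0·(2M0+M1)/6=169/172
seg 1: a=3, c=M1/2=9/172, d=(M2−M1)/(6·2)=-3/86, b=Δ1−h1·(2M1+M2)/6=89/86
seg 2: a=5, c=M2/2=-27/172, d=(M3−M2)/(6·3)=-355/4644, b=Δ2−h2·(2M2+M3)/6=71/86
seg 3: a=4, c=M3/2=-109/129, d=(M4−M3)/(6·3)=1057/4644, b=Δ3−h3·(2M3+M4)/6=-375/172
seg 4: a=-4, c=M4/2=207/172, d=(M5−M4)/(6·2)=-69/344, b=Δ4−h4·(2M4+M5)/6=-95/86
t_q=27/4 → seg 3, τ=3/4; S=4+-375/172·τ+-109/129·τ²+1057/4644·τ³=21857/11008

  seg 0: a=2 b=169/172 c=0 d=3/172
  seg 1: a=3 b=89/86 c=9/172 d=-3/86
  seg 2: a=5 b=71/86 c=-27/172 d=-355/4644
  seg 3: a=4 b=-375/172 c=-109/129 d=1057/4644
  seg 4: a=-4 b=-95/86 c=207/172 d=-69/344
S(27/4) = 21857/11008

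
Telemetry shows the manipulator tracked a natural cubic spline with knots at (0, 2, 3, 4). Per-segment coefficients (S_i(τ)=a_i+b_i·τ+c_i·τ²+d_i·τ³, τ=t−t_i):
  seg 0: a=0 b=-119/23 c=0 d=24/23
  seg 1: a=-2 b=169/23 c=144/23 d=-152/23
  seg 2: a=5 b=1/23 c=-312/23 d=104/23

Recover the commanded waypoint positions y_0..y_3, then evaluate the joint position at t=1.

y_0=0 y_1=-2 y_2=5 y_3=-4
S(1) = -95/23

y_0 = S_0(0) = a_0 = 0
y_1 = S_1(0) = a_1 = -2
y_2 = S_2(0) = a_2 = 5
y_3 = S_2(1) = -4
t_q=1 is in segment 0 (τ=1); S_0(τ)=-95/23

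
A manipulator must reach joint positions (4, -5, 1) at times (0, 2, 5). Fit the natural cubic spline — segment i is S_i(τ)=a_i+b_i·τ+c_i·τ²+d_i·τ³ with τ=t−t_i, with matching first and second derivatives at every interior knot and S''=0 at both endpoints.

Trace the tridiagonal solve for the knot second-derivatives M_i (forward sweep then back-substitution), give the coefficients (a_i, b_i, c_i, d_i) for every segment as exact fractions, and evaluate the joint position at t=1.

Δ: Δ0=-9/2, Δ1=2
row 1: diag=10, rhs=39; c'=3/10, d'=39/10
back: M1=39/10
M: M0=0, M1=39/10, M2=0
seg 0: a=4, c=M0/2=0, d=(M1−M0)/(6·2)=13/40, b=Δ0−h0·(2M0+M1)/6=-29/5
seg 1: a=-5, c=M1/2=39/20, d=(M2−M1)/(6·3)=-13/60, b=Δ1−h1·(2M1+M2)/6=-19/10
t_q=1 → seg 0, τ=1; S=4+-29/5·τ+0·τ²+13/40·τ³=-59/40

  seg 0: a=4 b=-29/5 c=0 d=13/40
  seg 1: a=-5 b=-19/10 c=39/20 d=-13/60
S(1) = -59/40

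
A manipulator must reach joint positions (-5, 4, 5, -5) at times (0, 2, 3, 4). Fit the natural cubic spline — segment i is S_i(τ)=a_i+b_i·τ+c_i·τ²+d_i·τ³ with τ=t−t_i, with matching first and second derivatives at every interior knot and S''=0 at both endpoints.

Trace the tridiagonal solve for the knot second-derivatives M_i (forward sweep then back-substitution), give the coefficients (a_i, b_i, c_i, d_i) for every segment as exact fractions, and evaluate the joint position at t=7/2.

Δ: Δ0=9/2, Δ1=1, Δ2=-10
row 1: diag=6, rhs=-21; c'=1/6, d'=-7/2
row 2: denom=4−1·1/6=23/6; d'=(-66−1·-7/2)/(23/6)=-375/23
back: M2=-375/23
back: M1=-7/2−1/6·-375/23=-18/23
M: M0=0, M1=-18/23, M2=-375/23, M3=0
seg 0: a=-5, c=M0/2=0, d=(M1−M0)/(6·2)=-3/46, b=Δ0−h0·(2M0+M1)/6=219/46
seg 1: a=4, c=M1/2=-9/23, d=(M2−M1)/(6·1)=-119/46, b=Δ1−h1·(2M1+M2)/6=183/46
seg 2: a=5, c=M2/2=-375/46, d=(M3−M2)/(6·1)=125/46, b=Δ2−h2·(2M2+M3)/6=-105/23
t_q=7/2 → seg 2, τ=1/2; S=5+-105/23·τ+-375/46·τ²+125/46·τ³=375/368

  seg 0: a=-5 b=219/46 c=0 d=-3/46
  seg 1: a=4 b=183/46 c=-9/23 d=-119/46
  seg 2: a=5 b=-105/23 c=-375/46 d=125/46
S(7/2) = 375/368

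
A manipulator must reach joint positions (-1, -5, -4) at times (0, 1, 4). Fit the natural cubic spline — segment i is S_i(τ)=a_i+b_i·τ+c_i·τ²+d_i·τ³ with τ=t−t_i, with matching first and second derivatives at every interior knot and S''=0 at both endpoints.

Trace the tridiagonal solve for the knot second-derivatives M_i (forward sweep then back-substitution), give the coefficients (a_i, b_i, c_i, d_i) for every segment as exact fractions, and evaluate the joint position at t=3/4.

  seg 0: a=-1 b=-109/24 c=0 d=13/24
  seg 1: a=-5 b=-35/12 c=13/8 d=-13/72
S(3/4) = -2139/512

Δ: Δ0=-4, Δ1=1/3
row 1: diag=8, rhs=26; c'=3/8, d'=13/4
back: M1=13/4
M: M0=0, M1=13/4, M2=0
seg 0: a=-1, c=M0/2=0, d=(M1−M0)/(6·1)=13/24, b=Δ0−h0·(2M0+M1)/6=-109/24
seg 1: a=-5, c=M1/2=13/8, d=(M2−M1)/(6·3)=-13/72, b=Δ1−h1·(2M1+M2)/6=-35/12
t_q=3/4 → seg 0, τ=3/4; S=-1+-109/24·τ+0·τ²+13/24·τ³=-2139/512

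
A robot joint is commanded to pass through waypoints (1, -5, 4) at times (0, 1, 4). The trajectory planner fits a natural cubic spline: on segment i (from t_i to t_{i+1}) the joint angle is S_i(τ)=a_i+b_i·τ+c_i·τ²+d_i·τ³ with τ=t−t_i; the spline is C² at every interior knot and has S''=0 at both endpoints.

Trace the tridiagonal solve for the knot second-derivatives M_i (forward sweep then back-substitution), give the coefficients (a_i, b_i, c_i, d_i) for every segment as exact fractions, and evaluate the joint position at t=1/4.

  seg 0: a=1 b=-57/8 c=0 d=9/8
  seg 1: a=-5 b=-15/4 c=27/8 d=-3/8
S(1/4) = -391/512

Δ: Δ0=-6, Δ1=3
row 1: diag=8, rhs=54; c'=3/8, d'=27/4
back: M1=27/4
M: M0=0, M1=27/4, M2=0
seg 0: a=1, c=M0/2=0, d=(M1−M0)/(6·1)=9/8, b=Δ0−h0·(2M0+M1)/6=-57/8
seg 1: a=-5, c=M1/2=27/8, d=(M2−M1)/(6·3)=-3/8, b=Δ1−h1·(2M1+M2)/6=-15/4
t_q=1/4 → seg 0, τ=1/4; S=1+-57/8·τ+0·τ²+9/8·τ³=-391/512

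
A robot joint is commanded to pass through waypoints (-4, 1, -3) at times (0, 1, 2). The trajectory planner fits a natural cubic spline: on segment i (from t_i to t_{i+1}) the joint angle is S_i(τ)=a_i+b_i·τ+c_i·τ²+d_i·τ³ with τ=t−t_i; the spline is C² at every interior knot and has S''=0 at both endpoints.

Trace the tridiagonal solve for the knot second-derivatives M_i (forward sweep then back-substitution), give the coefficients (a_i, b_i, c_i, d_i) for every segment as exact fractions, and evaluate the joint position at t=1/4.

Δ: Δ0=5, Δ1=-4
row 1: diag=4, rhs=-54; c'=1/4, d'=-27/2
back: M1=-27/2
M: M0=0, M1=-27/2, M2=0
seg 0: a=-4, c=M0/2=0, d=(M1−M0)/(6·1)=-9/4, b=Δ0−h0·(2M0+M1)/6=29/4
seg 1: a=1, c=M1/2=-27/4, d=(M2−M1)/(6·1)=9/4, b=Δ1−h1·(2M1+M2)/6=1/2
t_q=1/4 → seg 0, τ=1/4; S=-4+29/4·τ+0·τ²+-9/4·τ³=-569/256

  seg 0: a=-4 b=29/4 c=0 d=-9/4
  seg 1: a=1 b=1/2 c=-27/4 d=9/4
S(1/4) = -569/256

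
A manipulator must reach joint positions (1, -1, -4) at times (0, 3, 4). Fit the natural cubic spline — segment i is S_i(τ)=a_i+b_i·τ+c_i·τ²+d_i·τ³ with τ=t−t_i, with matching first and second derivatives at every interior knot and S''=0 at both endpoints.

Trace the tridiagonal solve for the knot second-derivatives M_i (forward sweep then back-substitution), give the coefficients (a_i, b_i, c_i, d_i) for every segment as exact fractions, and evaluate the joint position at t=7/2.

  seg 0: a=1 b=5/24 c=0 d=-7/72
  seg 1: a=-1 b=-29/12 c=-7/8 d=7/24
S(7/2) = -153/64

Δ: Δ0=-2/3, Δ1=-3
row 1: diag=8, rhs=-14; c'=1/8, d'=-7/4
back: M1=-7/4
M: M0=0, M1=-7/4, M2=0
seg 0: a=1, c=M0/2=0, d=(M1−M0)/(6·3)=-7/72, b=Δ0−h0·(2M0+M1)/6=5/24
seg 1: a=-1, c=M1/2=-7/8, d=(M2−M1)/(6·1)=7/24, b=Δ1−h1·(2M1+M2)/6=-29/12
t_q=7/2 → seg 1, τ=1/2; S=-1+-29/12·τ+-7/8·τ²+7/24·τ³=-153/64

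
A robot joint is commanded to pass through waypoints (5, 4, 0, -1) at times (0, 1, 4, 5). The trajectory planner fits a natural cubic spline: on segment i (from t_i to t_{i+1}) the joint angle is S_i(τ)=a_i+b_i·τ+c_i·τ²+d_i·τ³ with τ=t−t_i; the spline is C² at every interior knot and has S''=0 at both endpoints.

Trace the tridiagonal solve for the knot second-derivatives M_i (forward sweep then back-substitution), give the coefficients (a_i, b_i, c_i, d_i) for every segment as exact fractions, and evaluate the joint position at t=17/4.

Δ: Δ0=-1, Δ1=-4/3, Δ2=-1
row 1: diag=8, rhs=-2; c'=3/8, d'=-1/4
row 2: denom=8−3·3/8=55/8; d'=(2−3·-1/4)/(55/8)=2/5
back: M2=2/5
back: M1=-1/4−3/8·2/5=-2/5
M: M0=0, M1=-2/5, M2=2/5, M3=0
seg 0: a=5, c=M0/2=0, d=(M1−M0)/(6·1)=-1/15, b=Δ0−h0·(2M0+M1)/6=-14/15
seg 1: a=4, c=M1/2=-1/5, d=(M2−M1)/(6·3)=2/45, b=Δ1−h1·(2M1+M2)/6=-17/15
seg 2: a=0, c=M2/2=1/5, d=(M3−M2)/(6·1)=-1/15, b=Δ2−h2·(2M2+M3)/6=-17/15
t_q=17/4 → seg 2, τ=1/4; S=0+-17/15·τ+1/5·τ²+-1/15·τ³=-87/320

  seg 0: a=5 b=-14/15 c=0 d=-1/15
  seg 1: a=4 b=-17/15 c=-1/5 d=2/45
  seg 2: a=0 b=-17/15 c=1/5 d=-1/15
S(17/4) = -87/320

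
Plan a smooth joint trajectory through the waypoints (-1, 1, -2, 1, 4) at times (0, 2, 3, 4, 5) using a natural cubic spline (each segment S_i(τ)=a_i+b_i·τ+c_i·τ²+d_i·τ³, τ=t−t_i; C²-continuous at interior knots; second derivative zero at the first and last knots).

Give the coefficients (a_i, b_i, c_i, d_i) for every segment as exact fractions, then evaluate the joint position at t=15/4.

Δ: Δ0=1, Δ1=-3, Δ2=3, Δ3=3
row 1: diag=6, rhs=-24; c'=1/6, d'=-4
row 2: denom=4−1·1/6=23/6; d'=(36−1·-4)/(23/6)=240/23
row 3: denom=4−1·6/23=86/23; d'=(0−1·240/23)/(86/23)=-120/43
back: M3=-120/43
back: M2=240/23−6/23·-120/43=480/43
back: M1=-4−1/6·480/43=-252/43
M: M0=0, M1=-252/43, M2=480/43, M3=-120/43, M4=0
seg 0: a=-1, c=M0/2=0, d=(M1−M0)/(6·2)=-21/43, b=Δ0−h0·(2M0+M1)/6=127/43
seg 1: a=1, c=M1/2=-126/43, d=(M2−M1)/(6·1)=122/43, b=Δ1−h1·(2M1+M2)/6=-125/43
seg 2: a=-2, c=M2/2=240/43, d=(M3−M2)/(6·1)=-100/43, b=Δ2−h2·(2M2+M3)/6=-11/43
seg 3: a=1, c=M3/2=-60/43, d=(M4−M3)/(6·1)=20/43, b=Δ3−h3·(2M3+M4)/6=169/43
t_q=15/4 → seg 2, τ=3/4; S=-2+-11/43·τ+240/43·τ²+-100/43·τ³=-23/688

  seg 0: a=-1 b=127/43 c=0 d=-21/43
  seg 1: a=1 b=-125/43 c=-126/43 d=122/43
  seg 2: a=-2 b=-11/43 c=240/43 d=-100/43
  seg 3: a=1 b=169/43 c=-60/43 d=20/43
S(15/4) = -23/688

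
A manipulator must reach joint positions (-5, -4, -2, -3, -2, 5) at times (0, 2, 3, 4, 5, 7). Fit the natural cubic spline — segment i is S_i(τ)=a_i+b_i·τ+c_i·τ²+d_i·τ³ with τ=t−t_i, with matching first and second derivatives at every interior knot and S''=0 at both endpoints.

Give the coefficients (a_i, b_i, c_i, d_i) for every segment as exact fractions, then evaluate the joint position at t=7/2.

Δ: Δ0=1/2, Δ1=2, Δ2=-1, Δ3=1, Δ4=7/2
row 1: diag=6, rhs=9; c'=1/6, d'=3/2
row 2: denom=4−1·1/6=23/6; d'=(-18−1·3/2)/(23/6)=-117/23
row 3: denom=4−1·6/23=86/23; d'=(12−1·-117/23)/(86/23)=393/86
row 4: denom=6−1·23/86=493/86; d'=(15−1·393/86)/(493/86)=897/493
back: M4=897/493
back: M3=393/86−23/86·897/493=2013/493
back: M2=-117/23−6/23·2013/493=-3033/493
back: M1=3/2−1/6·-3033/493=1245/493
M: M0=0, M1=1245/493, M2=-3033/493, M3=2013/493, M4=897/493, M5=0
seg 0: a=-5, c=M0/2=0, d=(M1−M0)/(6·2)=415/1972, b=Δ0−h0·(2M0+M1)/6=-337/986
seg 1: a=-4, c=M1/2=1245/986, d=(M2−M1)/(6·1)=-713/493, b=Δ1−h1·(2M1+M2)/6=2153/986
seg 2: a=-2, c=M2/2=-3033/986, d=(M3−M2)/(6·1)=29/17, b=Δ2−h2·(2M2+M3)/6=365/986
seg 3: a=-3, c=M3/2=2013/986, d=(M4−M3)/(6·1)=-186/493, b=Δ3−h3·(2M3+M4)/6=-655/986
seg 4: a=-2, c=M4/2=897/986, d=(M5−M4)/(6·2)=-299/1972, b=Δ4−h4·(2M4+M5)/6=2255/986
t_q=7/2 → seg 2, τ=1/2; S=-2+365/986·τ+-3033/986·τ²+29/17·τ³=-275/116

  seg 0: a=-5 b=-337/986 c=0 d=415/1972
  seg 1: a=-4 b=2153/986 c=1245/986 d=-713/493
  seg 2: a=-2 b=365/986 c=-3033/986 d=29/17
  seg 3: a=-3 b=-655/986 c=2013/986 d=-186/493
  seg 4: a=-2 b=2255/986 c=897/986 d=-299/1972
S(7/2) = -275/116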